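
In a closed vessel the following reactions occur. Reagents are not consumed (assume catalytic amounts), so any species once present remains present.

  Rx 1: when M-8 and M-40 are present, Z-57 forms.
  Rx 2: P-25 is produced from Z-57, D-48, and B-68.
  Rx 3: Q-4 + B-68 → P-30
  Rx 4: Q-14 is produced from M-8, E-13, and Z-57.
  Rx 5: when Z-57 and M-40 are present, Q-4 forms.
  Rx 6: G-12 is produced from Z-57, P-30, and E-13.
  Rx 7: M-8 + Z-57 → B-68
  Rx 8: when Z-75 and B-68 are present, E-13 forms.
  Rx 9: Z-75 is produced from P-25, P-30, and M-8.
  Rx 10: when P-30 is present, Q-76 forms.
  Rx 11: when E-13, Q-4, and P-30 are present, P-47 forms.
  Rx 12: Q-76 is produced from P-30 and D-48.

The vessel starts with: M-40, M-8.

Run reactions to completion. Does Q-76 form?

M-8 and M-40 present → Z-57 forms (Rx 1).
M-8 and Z-57 present → B-68 forms (Rx 7).
Z-57 and M-40 present → Q-4 forms (Rx 5).
Q-4 and B-68 present → P-30 forms (Rx 3).
P-30 present → Q-76 forms (Rx 10).

Yes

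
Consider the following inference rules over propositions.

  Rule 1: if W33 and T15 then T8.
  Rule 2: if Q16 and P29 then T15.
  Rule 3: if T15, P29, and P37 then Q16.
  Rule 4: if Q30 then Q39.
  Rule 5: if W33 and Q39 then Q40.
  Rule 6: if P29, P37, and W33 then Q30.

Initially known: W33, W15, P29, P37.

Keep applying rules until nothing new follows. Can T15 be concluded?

No

T15 would need Q16 and P29 (Rule 2), but Q16 is never established.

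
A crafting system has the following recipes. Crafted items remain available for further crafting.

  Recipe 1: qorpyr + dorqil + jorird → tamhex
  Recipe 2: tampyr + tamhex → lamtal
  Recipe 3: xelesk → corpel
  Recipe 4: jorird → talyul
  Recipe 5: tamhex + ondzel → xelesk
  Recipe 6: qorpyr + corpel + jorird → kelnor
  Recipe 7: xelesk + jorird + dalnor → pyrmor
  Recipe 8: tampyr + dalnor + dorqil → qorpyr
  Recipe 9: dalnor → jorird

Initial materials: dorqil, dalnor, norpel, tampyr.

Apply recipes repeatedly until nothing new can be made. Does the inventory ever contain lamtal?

tampyr + dalnor + dorqil → qorpyr (Recipe 8).
Using Recipe 9, dalnor makes jorird.
qorpyr + dorqil + jorird → tamhex (Recipe 1).
Using Recipe 2, tampyr and tamhex make lamtal.

Yes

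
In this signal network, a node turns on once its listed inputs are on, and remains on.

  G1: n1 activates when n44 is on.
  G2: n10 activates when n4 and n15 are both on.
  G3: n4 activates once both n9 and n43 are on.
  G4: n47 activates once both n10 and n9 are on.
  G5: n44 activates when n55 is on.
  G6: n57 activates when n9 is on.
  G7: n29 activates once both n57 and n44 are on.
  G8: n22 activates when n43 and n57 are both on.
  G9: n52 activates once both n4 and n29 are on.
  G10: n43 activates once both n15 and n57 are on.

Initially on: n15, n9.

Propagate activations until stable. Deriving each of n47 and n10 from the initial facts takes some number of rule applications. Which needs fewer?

n10: n9 is on, so n57 activates (G6). n15 and n57 are on, so n43 activates (G10). G3: n9 and n43 on → n4 on. G2: n4 and n15 on → n10 on. [4 rule applications]
n47: n9 is on, so n57 activates (G6). G10: n15 and n57 on → n43 on. G3: n9 and n43 on → n4 on. G2: n4 and n15 on → n10 on. n10 and n9 are on, so n47 activates (G4). [5 rule applications]
n10 needs fewer.

n10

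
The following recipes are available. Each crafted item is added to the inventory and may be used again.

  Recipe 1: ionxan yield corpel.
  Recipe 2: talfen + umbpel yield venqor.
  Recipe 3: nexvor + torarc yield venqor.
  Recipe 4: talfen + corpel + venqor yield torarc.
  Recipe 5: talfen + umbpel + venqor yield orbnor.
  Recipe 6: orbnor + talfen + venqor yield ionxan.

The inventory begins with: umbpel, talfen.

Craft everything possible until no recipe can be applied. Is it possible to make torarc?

Using Recipe 2, talfen and umbpel make venqor.
Using Recipe 5, talfen, umbpel, and venqor make orbnor.
Using Recipe 6, orbnor, talfen, and venqor make ionxan.
ionxan → corpel (Recipe 1).
talfen + corpel + venqor → torarc (Recipe 4).

Yes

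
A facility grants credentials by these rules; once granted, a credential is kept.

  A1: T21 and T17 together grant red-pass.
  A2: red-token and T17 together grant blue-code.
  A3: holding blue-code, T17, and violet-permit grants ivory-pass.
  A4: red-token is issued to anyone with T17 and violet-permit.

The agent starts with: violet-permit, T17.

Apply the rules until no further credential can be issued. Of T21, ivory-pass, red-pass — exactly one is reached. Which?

ivory-pass

Holding T17 and violet-permit grants red-token (A4).
Holding red-token and T17 grants blue-code (A2).
Holding blue-code, T17, and violet-permit grants ivory-pass (A3).
No rule produces T21, and it is not given. red-pass would need T21 and T17 (A1), but T21 is never granted.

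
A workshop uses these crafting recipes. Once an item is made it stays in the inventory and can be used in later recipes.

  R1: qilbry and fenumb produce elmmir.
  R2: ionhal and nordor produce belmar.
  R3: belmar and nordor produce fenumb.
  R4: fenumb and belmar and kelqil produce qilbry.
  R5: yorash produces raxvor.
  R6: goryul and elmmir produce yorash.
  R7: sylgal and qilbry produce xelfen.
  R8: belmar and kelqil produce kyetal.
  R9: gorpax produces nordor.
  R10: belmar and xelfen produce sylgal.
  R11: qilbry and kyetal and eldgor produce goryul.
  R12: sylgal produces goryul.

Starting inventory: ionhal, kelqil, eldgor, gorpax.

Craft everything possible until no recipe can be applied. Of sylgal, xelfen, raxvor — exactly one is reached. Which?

raxvor

gorpax → nordor (R9).
ionhal and nordor → belmar (R2).
Using R3, belmar and nordor make fenumb.
belmar and kelqil → kyetal (R8).
Using R4, fenumb, belmar, and kelqil make qilbry.
qilbry and fenumb → elmmir (R1).
Using R11, qilbry, kyetal, and eldgor make goryul.
goryul and elmmir → yorash (R6).
Using R5, yorash makes raxvor.
sylgal would need belmar and xelfen (R10), but xelfen is never obtained. xelfen would need sylgal and qilbry (R7), but sylgal is never obtained.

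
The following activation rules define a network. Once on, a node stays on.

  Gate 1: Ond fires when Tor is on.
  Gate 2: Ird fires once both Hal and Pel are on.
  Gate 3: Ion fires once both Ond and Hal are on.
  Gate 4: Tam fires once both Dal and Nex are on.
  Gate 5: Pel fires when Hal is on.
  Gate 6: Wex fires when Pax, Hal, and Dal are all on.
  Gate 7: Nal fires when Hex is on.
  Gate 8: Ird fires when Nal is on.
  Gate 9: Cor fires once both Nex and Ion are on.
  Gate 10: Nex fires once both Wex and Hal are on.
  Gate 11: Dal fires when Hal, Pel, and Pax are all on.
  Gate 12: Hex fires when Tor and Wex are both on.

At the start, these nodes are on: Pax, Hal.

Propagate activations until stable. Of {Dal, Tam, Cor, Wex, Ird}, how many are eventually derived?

4

Hal is on, so Pel fires (Gate 5).
Hal, Pel, and Pax are on, so Dal fires (Gate 11).
Hal and Pel are on, so Ird fires (Gate 2).
Pax, Hal, and Dal are on, so Wex fires (Gate 6).
Gate 10: Wex and Hal on → Nex on.
Dal and Nex are on, so Tam fires (Gate 4).
Dal: reached.
Tam: reached.
Cor would need Nex and Ion (Gate 9), but Ion never turns on.
Wex: reached.
Ird: reached.
Reached: Dal, Tam, Wex, and Ird — 4 of the 5.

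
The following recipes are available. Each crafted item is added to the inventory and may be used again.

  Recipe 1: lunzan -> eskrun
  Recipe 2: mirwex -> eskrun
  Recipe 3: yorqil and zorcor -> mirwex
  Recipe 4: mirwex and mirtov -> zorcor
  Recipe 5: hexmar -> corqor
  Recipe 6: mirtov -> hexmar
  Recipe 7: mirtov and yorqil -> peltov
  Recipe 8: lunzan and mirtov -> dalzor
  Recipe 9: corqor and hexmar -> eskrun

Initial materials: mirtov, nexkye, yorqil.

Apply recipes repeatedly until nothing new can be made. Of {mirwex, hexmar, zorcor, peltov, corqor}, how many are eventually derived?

3

Using Recipe 6, mirtov makes hexmar.
Using Recipe 7, mirtov and yorqil make peltov.
Using Recipe 5, hexmar makes corqor.
mirwex would need yorqil and zorcor (Recipe 3), but zorcor is never obtained.
hexmar: reached.
zorcor would need mirwex and mirtov (Recipe 4), but mirwex is never obtained.
peltov: reached.
corqor: reached.
Reached: hexmar, peltov, and corqor — 3 of the 5.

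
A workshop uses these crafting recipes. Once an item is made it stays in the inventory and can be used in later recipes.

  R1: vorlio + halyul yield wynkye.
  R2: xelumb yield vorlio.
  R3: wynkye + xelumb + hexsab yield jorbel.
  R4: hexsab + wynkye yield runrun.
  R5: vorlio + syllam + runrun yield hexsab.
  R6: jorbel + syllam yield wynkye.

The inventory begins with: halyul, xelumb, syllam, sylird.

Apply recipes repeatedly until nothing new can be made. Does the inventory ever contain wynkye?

Yes

xelumb → vorlio (R2).
Using R1, vorlio and halyul make wynkye.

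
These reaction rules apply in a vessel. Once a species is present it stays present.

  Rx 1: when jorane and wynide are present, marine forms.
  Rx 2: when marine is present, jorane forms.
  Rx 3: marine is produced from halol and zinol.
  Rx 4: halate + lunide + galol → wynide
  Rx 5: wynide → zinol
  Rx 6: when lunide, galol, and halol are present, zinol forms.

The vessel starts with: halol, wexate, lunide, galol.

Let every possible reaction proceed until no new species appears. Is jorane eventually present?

lunide, galol, and halol present → zinol forms (Rx 6).
halol and zinol present → marine forms (Rx 3).
marine present → jorane forms (Rx 2).

Yes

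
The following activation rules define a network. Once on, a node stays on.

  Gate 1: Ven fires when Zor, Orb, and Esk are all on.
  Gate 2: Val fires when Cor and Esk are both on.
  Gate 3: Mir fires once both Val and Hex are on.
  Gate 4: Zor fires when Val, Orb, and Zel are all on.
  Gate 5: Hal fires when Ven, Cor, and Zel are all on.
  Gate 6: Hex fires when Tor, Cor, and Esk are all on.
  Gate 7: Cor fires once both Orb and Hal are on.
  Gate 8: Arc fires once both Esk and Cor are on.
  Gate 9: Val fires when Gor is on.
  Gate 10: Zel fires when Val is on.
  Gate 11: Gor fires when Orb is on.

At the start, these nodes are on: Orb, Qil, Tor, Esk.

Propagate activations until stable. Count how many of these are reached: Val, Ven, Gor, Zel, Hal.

4

Gate 11: Orb on → Gor on.
Gate 9: Gor on → Val on.
Gate 10: Val on → Zel on.
Gate 4: Val, Orb, and Zel on → Zor on.
Zor, Orb, and Esk are on, so Ven fires (Gate 1).
Val: reached.
Ven: reached.
Gor: reached.
Zel: reached.
Hal would need Ven, Cor, and Zel (Gate 5), but Cor never turns on.
Reached: Val, Ven, Gor, and Zel — 4 of the 5.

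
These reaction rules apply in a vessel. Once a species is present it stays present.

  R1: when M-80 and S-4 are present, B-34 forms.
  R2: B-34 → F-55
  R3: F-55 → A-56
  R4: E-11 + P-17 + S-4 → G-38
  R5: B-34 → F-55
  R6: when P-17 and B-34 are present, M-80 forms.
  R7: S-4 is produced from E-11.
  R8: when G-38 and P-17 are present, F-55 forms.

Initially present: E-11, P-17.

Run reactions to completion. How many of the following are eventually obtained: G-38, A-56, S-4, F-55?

E-11 present → S-4 forms (R7).
E-11, P-17, and S-4 present → G-38 forms (R4).
G-38 and P-17 present → F-55 forms (R8).
F-55 present → A-56 forms (R3).
G-38: reached.
A-56: reached.
S-4: reached.
F-55: reached.
All 4 are reached.

4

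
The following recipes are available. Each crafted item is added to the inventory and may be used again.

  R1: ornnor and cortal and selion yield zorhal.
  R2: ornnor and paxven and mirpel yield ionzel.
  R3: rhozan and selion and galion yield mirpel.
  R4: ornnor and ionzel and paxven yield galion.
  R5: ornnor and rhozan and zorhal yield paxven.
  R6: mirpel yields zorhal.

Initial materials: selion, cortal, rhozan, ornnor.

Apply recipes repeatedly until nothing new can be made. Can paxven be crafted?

ornnor and cortal and selion → zorhal (R1).
Using R5, ornnor, rhozan, and zorhal make paxven.

Yes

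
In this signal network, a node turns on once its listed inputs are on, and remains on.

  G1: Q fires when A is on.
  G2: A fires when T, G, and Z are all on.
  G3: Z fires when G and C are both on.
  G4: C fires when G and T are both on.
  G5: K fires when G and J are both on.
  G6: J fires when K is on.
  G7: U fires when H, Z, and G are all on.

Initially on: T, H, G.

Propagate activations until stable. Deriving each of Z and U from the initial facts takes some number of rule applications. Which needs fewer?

Z

Z: G4: G and T on → C on. G3: G and C on → Z on. [2 rule applications]
U: G and T are on, so C fires (G4). G and C are on, so Z fires (G3). H, Z, and G are on, so U fires (G7). [3 rule applications]
Z needs fewer.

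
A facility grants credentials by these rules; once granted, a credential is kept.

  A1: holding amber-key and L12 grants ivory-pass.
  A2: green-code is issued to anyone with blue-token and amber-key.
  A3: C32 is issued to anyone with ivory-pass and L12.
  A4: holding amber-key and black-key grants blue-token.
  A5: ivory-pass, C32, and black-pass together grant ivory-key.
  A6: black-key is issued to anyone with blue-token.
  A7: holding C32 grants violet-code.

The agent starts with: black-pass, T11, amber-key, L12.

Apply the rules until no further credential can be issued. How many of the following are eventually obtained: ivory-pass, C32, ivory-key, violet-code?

4

Holding amber-key and L12 grants ivory-pass (A1).
Holding ivory-pass and L12 grants C32 (A3).
Holding ivory-pass, C32, and black-pass grants ivory-key (A5).
Holding C32 grants violet-code (A7).
ivory-pass: reached.
C32: reached.
ivory-key: reached.
violet-code: reached.
All 4 are reached.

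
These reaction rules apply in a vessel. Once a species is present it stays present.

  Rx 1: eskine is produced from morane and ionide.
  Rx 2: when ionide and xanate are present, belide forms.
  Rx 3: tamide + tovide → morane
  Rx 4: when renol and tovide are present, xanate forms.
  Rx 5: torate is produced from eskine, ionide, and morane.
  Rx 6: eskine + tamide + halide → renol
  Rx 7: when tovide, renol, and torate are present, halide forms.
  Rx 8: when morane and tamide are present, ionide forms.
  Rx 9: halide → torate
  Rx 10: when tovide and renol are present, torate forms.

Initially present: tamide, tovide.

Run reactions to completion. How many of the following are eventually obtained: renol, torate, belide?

1

tamide and tovide present → morane forms (Rx 3).
morane and tamide present → ionide forms (Rx 8).
morane and ionide present → eskine forms (Rx 1).
eskine, ionide, and morane present → torate forms (Rx 5).
renol would need eskine, tamide, and halide (Rx 6), but halide never forms.
torate: reached.
belide would need ionide and xanate (Rx 2), but xanate never forms.
Reached: torate — 1 of the 3.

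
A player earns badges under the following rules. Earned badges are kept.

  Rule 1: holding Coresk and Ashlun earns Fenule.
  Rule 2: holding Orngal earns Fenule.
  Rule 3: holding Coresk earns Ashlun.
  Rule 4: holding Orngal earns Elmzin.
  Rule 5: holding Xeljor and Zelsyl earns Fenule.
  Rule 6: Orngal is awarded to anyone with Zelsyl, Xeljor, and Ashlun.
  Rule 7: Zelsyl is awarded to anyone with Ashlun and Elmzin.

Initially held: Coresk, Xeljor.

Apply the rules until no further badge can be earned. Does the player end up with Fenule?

Yes

With Coresk, Ashlun is earned (Rule 3).
With Coresk and Ashlun, Fenule is earned (Rule 1).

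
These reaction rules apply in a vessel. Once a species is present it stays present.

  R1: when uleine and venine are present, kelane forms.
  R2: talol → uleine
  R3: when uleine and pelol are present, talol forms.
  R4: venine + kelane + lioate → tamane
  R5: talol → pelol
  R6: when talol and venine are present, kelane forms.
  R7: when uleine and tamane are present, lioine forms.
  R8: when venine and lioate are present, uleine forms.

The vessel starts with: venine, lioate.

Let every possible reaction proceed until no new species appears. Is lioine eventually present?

Yes

venine and lioate present → uleine forms (R8).
uleine and venine present → kelane forms (R1).
venine, kelane, and lioate present → tamane forms (R4).
uleine and tamane present → lioine forms (R7).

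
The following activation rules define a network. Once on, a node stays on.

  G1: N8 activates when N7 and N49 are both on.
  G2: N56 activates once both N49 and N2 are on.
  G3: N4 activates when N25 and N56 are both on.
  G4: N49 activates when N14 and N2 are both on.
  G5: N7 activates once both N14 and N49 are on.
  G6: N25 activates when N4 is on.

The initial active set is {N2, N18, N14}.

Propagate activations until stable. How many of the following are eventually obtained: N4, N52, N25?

0

N4 would need N25 and N56 (G3), but N25 never turns on.
No rule produces N52, and it is not given.
N25 would need N4 (G6), but N4 never turns on.
None of the 3 are reached.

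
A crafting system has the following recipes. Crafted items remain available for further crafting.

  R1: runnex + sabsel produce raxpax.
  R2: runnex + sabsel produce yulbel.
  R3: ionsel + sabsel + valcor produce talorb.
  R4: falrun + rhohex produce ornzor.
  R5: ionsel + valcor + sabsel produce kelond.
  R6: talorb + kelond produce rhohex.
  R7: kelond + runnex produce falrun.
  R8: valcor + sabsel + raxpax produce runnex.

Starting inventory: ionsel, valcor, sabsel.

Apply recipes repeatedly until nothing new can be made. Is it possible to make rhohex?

Yes

ionsel + valcor + sabsel → kelond (R5).
ionsel + sabsel + valcor → talorb (R3).
Using R6, talorb and kelond make rhohex.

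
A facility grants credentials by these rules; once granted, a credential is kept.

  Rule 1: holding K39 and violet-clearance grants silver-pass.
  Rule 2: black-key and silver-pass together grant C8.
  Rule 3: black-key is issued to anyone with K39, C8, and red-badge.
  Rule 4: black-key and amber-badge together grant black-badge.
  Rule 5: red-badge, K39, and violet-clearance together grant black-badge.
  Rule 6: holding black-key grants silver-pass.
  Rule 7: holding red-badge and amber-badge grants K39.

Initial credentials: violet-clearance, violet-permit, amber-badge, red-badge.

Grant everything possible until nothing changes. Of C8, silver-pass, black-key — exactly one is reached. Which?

Holding red-badge and amber-badge grants K39 (Rule 7).
Holding K39 and violet-clearance grants silver-pass (Rule 1).
C8 would need black-key and silver-pass (Rule 2), but black-key is never granted. black-key would need K39, C8, and red-badge (Rule 3), but C8 is never granted.

silver-pass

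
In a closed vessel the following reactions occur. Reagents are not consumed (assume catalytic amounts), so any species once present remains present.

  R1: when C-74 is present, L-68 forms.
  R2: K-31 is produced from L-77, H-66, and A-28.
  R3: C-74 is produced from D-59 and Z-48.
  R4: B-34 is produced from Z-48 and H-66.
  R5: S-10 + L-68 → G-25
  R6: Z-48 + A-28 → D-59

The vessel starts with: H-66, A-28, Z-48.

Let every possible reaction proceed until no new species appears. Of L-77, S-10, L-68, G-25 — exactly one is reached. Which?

Z-48 and A-28 present → D-59 forms (R6).
D-59 and Z-48 present → C-74 forms (R3).
C-74 present → L-68 forms (R1).
No rule produces S-10, and it is not given. No rule produces L-77, and it is not given. G-25 would need S-10 and L-68 (R5), but S-10 never forms.

L-68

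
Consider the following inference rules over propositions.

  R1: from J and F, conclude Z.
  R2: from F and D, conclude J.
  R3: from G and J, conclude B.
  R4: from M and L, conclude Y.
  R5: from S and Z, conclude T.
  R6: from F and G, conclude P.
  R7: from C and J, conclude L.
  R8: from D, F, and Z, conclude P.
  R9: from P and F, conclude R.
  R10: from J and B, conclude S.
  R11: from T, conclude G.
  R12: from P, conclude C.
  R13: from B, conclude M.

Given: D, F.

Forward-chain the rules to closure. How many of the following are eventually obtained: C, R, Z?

F and D hold, so J follows (R2).
From J and F, R1 gives Z.
D, F, and Z hold, so P follows (R8).
P and F hold, so R follows (R9).
P holds, so C follows (R12).
C: reached.
R: reached.
Z: reached.
All 3 are reached.

3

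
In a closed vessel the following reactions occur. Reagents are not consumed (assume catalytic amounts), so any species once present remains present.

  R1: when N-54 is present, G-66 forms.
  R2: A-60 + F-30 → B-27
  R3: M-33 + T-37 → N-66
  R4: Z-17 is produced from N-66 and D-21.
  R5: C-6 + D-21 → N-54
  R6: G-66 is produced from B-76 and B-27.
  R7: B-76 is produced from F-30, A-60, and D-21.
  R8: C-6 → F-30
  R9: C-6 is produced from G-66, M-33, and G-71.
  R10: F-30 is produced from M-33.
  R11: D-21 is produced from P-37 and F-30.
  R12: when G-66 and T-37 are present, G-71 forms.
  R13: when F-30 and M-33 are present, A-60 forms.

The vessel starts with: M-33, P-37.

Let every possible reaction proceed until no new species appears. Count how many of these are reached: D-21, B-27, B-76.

3

M-33 present → F-30 forms (R10).
F-30 and M-33 present → A-60 forms (R13).
P-37 and F-30 present → D-21 forms (R11).
A-60 and F-30 present → B-27 forms (R2).
F-30, A-60, and D-21 present → B-76 forms (R7).
D-21: reached.
B-27: reached.
B-76: reached.
All 3 are reached.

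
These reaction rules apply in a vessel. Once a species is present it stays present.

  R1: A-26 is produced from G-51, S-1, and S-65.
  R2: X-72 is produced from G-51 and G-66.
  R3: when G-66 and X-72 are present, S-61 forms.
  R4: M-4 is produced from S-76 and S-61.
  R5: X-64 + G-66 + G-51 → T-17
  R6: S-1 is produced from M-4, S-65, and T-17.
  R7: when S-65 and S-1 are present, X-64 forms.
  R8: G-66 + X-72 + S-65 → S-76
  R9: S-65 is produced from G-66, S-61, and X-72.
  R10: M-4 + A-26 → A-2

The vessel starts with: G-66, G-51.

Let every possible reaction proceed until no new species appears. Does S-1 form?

S-1 would need M-4, S-65, and T-17 (R6), but T-17 never forms.

No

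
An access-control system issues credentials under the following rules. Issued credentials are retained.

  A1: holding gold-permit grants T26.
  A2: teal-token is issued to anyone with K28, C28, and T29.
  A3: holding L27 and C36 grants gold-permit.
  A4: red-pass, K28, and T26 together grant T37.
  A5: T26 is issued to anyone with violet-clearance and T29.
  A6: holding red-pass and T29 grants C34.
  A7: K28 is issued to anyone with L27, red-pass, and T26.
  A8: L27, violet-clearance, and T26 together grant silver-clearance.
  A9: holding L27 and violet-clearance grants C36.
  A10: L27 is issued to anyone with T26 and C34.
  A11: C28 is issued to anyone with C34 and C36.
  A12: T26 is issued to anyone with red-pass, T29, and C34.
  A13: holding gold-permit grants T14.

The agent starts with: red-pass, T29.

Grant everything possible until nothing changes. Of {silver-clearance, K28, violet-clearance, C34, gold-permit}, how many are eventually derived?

2

Holding red-pass and T29 grants C34 (A6).
Holding red-pass, T29, and C34 grants T26 (A12).
Holding T26 and C34 grants L27 (A10).
Holding L27, red-pass, and T26 grants K28 (A7).
silver-clearance would need L27, violet-clearance, and T26 (A8), but violet-clearance is never granted.
K28: reached.
No rule produces violet-clearance, and it is not given.
C34: reached.
gold-permit would need L27 and C36 (A3), but C36 is never granted.
Reached: K28 and C34 — 2 of the 5.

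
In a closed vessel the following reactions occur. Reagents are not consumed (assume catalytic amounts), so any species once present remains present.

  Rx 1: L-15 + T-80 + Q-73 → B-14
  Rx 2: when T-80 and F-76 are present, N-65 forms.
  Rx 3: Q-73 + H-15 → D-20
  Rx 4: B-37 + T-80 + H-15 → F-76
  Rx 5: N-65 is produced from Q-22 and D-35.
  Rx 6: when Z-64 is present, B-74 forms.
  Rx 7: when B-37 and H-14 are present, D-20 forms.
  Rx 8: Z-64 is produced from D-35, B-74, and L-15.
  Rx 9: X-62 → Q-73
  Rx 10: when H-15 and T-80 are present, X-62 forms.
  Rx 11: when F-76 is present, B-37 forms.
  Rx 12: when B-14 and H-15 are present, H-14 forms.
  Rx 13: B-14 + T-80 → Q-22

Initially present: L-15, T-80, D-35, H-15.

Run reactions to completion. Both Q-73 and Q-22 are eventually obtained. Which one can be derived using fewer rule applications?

Q-73

Q-73: H-15 and T-80 present → X-62 forms (Rx 10). X-62 present → Q-73 forms (Rx 9). [2 rule applications]
Q-22: H-15 and T-80 present → X-62 forms (Rx 10). X-62 present → Q-73 forms (Rx 9). L-15, T-80, and Q-73 present → B-14 forms (Rx 1). B-14 and T-80 present → Q-22 forms (Rx 13). [4 rule applications]
Q-73 needs fewer.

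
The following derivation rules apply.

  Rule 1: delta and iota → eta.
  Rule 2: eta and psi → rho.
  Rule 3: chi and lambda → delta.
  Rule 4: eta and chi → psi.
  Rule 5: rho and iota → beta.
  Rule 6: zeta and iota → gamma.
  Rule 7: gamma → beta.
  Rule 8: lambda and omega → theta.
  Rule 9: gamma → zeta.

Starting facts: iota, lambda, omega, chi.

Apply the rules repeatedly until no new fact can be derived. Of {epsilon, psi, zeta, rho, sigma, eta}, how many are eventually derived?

3

chi and lambda hold, so delta follows (Rule 3).
delta and iota hold, so eta follows (Rule 1).
From eta and chi, Rule 4 gives psi.
From eta and psi, Rule 2 gives rho.
No rule produces epsilon, and it is not given.
psi: reached.
zeta would need gamma (Rule 9), but gamma is never established.
rho: reached.
No rule produces sigma, and it is not given.
eta: reached.
Reached: psi, rho, and eta — 3 of the 6.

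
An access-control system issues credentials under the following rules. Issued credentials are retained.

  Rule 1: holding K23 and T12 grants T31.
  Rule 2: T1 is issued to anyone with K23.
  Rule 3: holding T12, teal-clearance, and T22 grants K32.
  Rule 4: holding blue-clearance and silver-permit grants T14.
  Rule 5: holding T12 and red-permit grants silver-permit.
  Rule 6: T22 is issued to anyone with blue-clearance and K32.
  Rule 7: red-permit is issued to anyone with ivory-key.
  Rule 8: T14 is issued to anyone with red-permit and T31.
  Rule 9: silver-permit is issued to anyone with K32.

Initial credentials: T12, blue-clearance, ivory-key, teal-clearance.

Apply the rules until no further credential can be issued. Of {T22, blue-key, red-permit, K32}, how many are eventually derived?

Holding ivory-key grants red-permit (Rule 7).
T22 would need blue-clearance and K32 (Rule 6), but K32 is never granted.
No rule produces blue-key, and it is not given.
red-permit: reached.
K32 would need T12, teal-clearance, and T22 (Rule 3), but T22 is never granted.
Reached: red-permit — 1 of the 4.

1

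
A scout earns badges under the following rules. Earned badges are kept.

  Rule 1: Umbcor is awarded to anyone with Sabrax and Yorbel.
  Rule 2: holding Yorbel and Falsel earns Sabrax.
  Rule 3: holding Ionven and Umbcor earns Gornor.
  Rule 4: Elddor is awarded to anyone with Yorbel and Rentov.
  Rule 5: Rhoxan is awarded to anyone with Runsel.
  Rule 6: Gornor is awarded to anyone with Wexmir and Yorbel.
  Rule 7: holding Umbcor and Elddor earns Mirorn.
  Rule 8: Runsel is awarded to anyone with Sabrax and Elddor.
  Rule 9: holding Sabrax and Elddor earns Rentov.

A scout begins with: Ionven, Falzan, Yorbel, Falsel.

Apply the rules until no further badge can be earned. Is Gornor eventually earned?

With Yorbel and Falsel, Sabrax is earned (Rule 2).
With Sabrax and Yorbel, Umbcor is earned (Rule 1).
With Ionven and Umbcor, Gornor is earned (Rule 3).

Yes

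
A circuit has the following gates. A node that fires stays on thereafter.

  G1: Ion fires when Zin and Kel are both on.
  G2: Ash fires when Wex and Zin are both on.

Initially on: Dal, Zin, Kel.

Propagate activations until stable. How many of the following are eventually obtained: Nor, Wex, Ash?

No rule produces Nor, and it is not given.
No rule produces Wex, and it is not given.
Ash would need Wex and Zin (G2), but Wex never turns on.
None of the 3 are reached.

0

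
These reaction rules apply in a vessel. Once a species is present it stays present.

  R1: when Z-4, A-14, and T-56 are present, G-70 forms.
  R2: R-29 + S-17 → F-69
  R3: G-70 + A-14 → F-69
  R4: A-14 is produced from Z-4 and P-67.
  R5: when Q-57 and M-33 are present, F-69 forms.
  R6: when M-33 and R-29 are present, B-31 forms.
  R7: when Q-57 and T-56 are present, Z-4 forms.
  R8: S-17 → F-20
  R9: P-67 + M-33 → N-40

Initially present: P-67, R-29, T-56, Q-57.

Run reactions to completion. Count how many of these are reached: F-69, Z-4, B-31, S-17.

Q-57 and T-56 present → Z-4 forms (R7).
Z-4 and P-67 present → A-14 forms (R4).
Z-4, A-14, and T-56 present → G-70 forms (R1).
G-70 and A-14 present → F-69 forms (R3).
F-69: reached.
Z-4: reached.
B-31 would need M-33 and R-29 (R6), but M-33 never forms.
No rule produces S-17, and it is not given.
Reached: F-69 and Z-4 — 2 of the 4.

2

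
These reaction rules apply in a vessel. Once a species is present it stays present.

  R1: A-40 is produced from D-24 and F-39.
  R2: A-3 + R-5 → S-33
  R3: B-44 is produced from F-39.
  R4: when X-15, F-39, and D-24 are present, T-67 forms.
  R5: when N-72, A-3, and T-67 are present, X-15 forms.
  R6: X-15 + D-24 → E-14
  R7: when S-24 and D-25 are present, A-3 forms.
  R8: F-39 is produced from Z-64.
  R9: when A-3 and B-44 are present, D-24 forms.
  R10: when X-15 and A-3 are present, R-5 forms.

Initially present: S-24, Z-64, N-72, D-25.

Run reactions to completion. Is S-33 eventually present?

S-33 would need A-3 and R-5 (R2), but R-5 never forms.

No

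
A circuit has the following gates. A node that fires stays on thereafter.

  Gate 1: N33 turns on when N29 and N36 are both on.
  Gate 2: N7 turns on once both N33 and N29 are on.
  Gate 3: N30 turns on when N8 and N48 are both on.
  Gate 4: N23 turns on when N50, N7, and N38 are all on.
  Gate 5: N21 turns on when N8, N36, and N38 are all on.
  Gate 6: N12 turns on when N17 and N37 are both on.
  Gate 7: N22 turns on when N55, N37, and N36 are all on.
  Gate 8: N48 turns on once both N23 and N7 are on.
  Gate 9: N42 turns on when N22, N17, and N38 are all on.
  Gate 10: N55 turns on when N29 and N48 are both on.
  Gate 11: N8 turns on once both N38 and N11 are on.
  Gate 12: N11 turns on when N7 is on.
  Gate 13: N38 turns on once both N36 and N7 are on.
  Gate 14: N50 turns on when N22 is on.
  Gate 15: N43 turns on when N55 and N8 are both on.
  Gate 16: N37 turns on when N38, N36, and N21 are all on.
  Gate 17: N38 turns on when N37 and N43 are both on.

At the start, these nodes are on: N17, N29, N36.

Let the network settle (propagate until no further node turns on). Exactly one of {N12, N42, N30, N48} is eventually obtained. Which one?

Gate 1: N29 and N36 on → N33 on.
Gate 2: N33 and N29 on → N7 on.
N36 and N7 are on, so N38 turns on (Gate 13).
Gate 12: N7 on → N11 on.
N38 and N11 are on, so N8 turns on (Gate 11).
Gate 5: N8, N36, and N38 on → N21 on.
N38, N36, and N21 are on, so N37 turns on (Gate 16).
N17 and N37 are on, so N12 turns on (Gate 6).
N48 would need N23 and N7 (Gate 8), but N23 never turns on. N42 would need N22, N17, and N38 (Gate 9), but N22 never turns on. N30 would need N8 and N48 (Gate 3), but N48 never turns on.

N12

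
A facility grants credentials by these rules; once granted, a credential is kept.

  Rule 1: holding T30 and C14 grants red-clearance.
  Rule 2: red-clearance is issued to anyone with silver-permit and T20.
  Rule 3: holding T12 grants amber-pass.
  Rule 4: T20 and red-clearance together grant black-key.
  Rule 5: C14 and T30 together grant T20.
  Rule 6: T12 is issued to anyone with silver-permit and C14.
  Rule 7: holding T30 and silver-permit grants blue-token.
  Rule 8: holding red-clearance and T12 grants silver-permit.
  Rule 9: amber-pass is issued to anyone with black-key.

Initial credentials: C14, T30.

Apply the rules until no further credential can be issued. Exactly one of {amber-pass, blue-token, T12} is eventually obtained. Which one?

Holding C14 and T30 grants T20 (Rule 5).
Holding T30 and C14 grants red-clearance (Rule 1).
Holding T20 and red-clearance grants black-key (Rule 4).
Holding black-key grants amber-pass (Rule 9).
blue-token would need T30 and silver-permit (Rule 7), but silver-permit is never granted. T12 would need silver-permit and C14 (Rule 6), but silver-permit is never granted.

amber-pass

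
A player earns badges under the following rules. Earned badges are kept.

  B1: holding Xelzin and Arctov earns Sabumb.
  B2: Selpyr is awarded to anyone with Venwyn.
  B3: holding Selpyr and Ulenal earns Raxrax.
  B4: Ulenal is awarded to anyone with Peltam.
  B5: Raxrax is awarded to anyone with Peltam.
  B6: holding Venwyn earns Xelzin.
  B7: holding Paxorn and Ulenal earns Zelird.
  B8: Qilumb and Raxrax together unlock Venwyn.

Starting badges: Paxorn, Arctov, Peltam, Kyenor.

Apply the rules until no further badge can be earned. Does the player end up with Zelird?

With Peltam, Ulenal is earned (B4).
With Paxorn and Ulenal, Zelird is earned (B7).

Yes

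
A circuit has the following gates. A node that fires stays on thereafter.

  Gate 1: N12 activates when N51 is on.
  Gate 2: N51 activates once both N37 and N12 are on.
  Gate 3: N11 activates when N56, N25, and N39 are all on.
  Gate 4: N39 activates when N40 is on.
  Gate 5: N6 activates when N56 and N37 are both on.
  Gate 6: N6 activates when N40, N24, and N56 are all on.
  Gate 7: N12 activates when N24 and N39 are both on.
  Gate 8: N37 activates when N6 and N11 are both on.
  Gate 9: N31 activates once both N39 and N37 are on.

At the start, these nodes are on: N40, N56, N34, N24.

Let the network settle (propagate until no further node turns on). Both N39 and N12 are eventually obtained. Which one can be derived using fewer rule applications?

N39: N40 is on, so N39 activates (Gate 4). [1 rule application]
N12: Gate 4: N40 on → N39 on. Gate 7: N24 and N39 on → N12 on. [2 rule applications]
N39 needs fewer.

N39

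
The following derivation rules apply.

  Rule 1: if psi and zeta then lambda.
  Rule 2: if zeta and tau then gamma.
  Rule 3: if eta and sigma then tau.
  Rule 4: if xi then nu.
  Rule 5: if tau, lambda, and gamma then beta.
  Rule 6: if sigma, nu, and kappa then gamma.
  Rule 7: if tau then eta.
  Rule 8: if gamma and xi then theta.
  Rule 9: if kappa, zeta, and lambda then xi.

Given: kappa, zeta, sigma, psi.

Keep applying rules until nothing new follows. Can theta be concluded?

From psi and zeta, Rule 1 gives lambda.
kappa, zeta, and lambda hold, so xi follows (Rule 9).
xi holds, so nu follows (Rule 4).
From sigma, nu, and kappa, Rule 6 gives gamma.
From gamma and xi, Rule 8 gives theta.

Yes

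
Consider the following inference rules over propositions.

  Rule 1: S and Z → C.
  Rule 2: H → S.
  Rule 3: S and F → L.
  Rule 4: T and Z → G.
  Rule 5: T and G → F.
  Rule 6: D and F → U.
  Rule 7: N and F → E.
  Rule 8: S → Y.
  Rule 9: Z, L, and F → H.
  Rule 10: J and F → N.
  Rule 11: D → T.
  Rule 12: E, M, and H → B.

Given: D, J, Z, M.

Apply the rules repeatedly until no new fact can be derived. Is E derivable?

Yes

From D, Rule 11 gives T.
T and Z hold, so G follows (Rule 4).
T and G hold, so F follows (Rule 5).
From J and F, Rule 10 gives N.
N and F hold, so E follows (Rule 7).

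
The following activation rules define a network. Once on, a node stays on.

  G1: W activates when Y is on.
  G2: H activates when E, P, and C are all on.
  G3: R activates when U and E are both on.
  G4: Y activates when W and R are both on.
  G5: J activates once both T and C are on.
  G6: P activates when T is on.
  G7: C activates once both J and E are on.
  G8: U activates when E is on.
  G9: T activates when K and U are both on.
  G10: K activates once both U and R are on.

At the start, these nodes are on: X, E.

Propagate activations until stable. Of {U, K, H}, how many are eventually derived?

2

E is on, so U activates (G8).
G3: U and E on → R on.
U and R are on, so K activates (G10).
U: reached.
K: reached.
H would need E, P, and C (G2), but C never turns on.
Reached: U and K — 2 of the 3.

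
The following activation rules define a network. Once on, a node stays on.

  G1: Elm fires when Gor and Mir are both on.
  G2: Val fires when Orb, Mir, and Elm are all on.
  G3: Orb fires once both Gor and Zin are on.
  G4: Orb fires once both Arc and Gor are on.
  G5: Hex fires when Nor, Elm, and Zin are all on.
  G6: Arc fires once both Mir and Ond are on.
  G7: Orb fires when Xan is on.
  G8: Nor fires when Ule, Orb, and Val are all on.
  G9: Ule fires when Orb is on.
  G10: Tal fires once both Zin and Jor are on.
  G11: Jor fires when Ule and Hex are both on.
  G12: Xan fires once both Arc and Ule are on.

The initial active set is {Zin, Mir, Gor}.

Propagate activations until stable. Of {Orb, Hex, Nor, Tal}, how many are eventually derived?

4

G3: Gor and Zin on → Orb on.
Gor and Mir are on, so Elm fires (G1).
Orb is on, so Ule fires (G9).
Orb, Mir, and Elm are on, so Val fires (G2).
G8: Ule, Orb, and Val on → Nor on.
Nor, Elm, and Zin are on, so Hex fires (G5).
Ule and Hex are on, so Jor fires (G11).
Zin and Jor are on, so Tal fires (G10).
Orb: reached.
Hex: reached.
Nor: reached.
Tal: reached.
All 4 are reached.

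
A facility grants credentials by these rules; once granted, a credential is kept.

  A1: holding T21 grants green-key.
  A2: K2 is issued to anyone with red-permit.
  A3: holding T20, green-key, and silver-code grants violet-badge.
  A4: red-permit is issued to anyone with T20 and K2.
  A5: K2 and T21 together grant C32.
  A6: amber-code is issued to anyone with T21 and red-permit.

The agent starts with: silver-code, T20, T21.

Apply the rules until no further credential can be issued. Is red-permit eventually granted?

No

red-permit would need T20 and K2 (A4), but K2 is never granted.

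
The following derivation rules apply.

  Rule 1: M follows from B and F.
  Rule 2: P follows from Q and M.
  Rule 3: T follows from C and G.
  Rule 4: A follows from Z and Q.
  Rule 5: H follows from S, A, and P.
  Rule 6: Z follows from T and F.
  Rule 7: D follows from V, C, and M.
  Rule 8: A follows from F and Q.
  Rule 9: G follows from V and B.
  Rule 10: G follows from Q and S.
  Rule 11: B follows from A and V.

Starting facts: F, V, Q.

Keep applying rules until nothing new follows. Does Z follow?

Z would need T and F (Rule 6), but T is never established.

No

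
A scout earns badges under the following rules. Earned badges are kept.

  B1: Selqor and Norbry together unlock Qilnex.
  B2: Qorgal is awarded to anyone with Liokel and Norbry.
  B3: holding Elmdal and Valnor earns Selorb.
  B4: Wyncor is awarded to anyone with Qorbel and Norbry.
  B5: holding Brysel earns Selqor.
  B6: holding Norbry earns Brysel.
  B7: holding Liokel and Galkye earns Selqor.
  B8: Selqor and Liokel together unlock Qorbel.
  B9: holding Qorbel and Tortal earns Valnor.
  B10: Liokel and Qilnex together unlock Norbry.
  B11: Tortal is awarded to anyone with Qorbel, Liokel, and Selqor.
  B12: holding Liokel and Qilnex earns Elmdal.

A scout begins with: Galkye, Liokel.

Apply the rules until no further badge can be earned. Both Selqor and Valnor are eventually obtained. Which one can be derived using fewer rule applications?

Selqor: With Liokel and Galkye, Selqor is earned (B7). [1 rule application]
Valnor: With Liokel and Galkye, Selqor is earned (B7). With Selqor and Liokel, Qorbel is earned (B8). With Qorbel, Liokel, and Selqor, Tortal is earned (B11). With Qorbel and Tortal, Valnor is earned (B9). [4 rule applications]
Selqor needs fewer.

Selqor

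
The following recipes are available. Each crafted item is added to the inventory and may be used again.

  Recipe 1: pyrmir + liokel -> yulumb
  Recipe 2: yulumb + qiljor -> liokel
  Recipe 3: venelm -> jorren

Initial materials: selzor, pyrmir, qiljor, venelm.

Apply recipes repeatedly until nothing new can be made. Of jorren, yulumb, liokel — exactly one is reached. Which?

jorren

venelm -> jorren (Recipe 3).
yulumb would need pyrmir and liokel (Recipe 1), but liokel is never obtained. liokel would need yulumb and qiljor (Recipe 2), but yulumb is never obtained.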